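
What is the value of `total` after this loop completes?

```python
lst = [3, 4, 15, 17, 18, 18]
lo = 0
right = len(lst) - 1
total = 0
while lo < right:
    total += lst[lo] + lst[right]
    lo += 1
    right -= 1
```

Sum of pairs from ends
`total` takes the values: 0 → 21 → 43 → 75

Answer: 75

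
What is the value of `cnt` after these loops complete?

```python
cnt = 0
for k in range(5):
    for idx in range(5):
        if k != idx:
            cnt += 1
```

5² - 5 (exclude diagonal)
`cnt` takes the values: 0 → 1 → 2 → 3 → 4 → 5 → 6 → 7 → 8 → 9 → 10 → 11 → 12 → 13 → 14 → 15 → 16 → 17 → 18 → 19 → 20

Answer: 20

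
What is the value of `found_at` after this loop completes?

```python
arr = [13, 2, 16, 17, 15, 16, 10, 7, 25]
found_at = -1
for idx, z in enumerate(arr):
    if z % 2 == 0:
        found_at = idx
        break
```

First even number index in [13, 2, 16, 17, 15, 16, 10, 7, 25]
`found_at` takes the values: -1 → 1

Answer: 1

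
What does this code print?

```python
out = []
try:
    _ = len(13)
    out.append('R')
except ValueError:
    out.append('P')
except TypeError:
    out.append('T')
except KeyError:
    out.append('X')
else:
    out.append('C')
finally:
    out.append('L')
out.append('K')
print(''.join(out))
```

Execution trace: 'T' (except TypeError) → 'L' (finally) → 'K' (after the try/except). Output: TLK

Answer: TLK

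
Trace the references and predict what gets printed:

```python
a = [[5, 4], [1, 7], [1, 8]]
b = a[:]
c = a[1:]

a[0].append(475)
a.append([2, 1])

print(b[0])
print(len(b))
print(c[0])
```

Key concept: slice with nested mutation.
Step by step:
`a = [[5, 4], [1, 7], [1, 8]]` → a = [[5, 4], [1, 7], [1, 8]]
`b = a[:]` → b = [[5, 4], [1, 7], [1, 8]]
`c = a[1:]` → c = [[1, 7], [1, 8]]
`a[0].append(475)` → a = [[5, 4, 475], [1, 7], [1, 8]]; b = [[5, 4, 475], [1, 7], [1, 8]]
`a.append([2, 1])` → a = [[5, 4, 475], [1, 7], [1, 8], [2, 1]]
`print(b[0])` → prints [5, 4, 475]
`print(len(b))` → prints 3
`print(c[0])` → prints [1, 7]

Answer:
[5, 4, 475]
3
[1, 7]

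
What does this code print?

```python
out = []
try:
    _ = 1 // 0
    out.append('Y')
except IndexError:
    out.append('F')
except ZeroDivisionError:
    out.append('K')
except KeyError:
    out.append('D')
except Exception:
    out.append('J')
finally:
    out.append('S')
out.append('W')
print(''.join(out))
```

Execution trace: 'K' (except ZeroDivisionError) → 'S' (finally) → 'W' (after the try/except). Output: KSW

Answer: KSW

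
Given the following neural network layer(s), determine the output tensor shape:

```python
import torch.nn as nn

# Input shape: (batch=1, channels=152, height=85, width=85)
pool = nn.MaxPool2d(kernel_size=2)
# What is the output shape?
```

Input: (1, 152, 85, 85) -> Output: (1, 152, 42, 42)

Answer: (1, 152, 42, 42)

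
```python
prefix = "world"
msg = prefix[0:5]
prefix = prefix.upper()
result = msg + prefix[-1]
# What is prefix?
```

Trace:
`prefix = "world"` → prefix = 'world'
`msg = prefix[0:5]` → msg = 'world'
`prefix = prefix.upper()` → prefix = 'WORLD'
`result = msg + prefix[-1]` → result = 'worldD'
So prefix = 'WORLD'

Answer: 'WORLD'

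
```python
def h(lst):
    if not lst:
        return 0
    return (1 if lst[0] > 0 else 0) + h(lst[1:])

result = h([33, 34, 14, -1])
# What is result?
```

Count of positive elements in [33, 34, 14, -1] = 3

Answer: 3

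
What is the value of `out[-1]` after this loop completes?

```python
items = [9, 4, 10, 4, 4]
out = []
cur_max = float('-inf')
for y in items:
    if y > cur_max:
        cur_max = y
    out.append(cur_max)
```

Running max ends at 10
`out` takes the values: [] → [9] → [9, 9] → [9, 9, 10] → [9, 9, 10, 10] → [9, 9, 10, 10, 10]
So `out[-1]` = 10

Answer: 10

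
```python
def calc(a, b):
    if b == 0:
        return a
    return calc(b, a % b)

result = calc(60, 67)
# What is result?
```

calc(60, 67) -> calc(67, 60) -> calc(60, 7) -> calc(7, 4) -> calc(4, 3) -> calc(3, 1) -> calc(1, 0) -> 1

Answer: 1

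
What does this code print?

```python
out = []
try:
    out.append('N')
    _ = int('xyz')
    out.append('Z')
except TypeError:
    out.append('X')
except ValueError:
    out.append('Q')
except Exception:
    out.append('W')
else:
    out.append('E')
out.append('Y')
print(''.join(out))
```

Execution trace: 'N' (try body) → 'Q' (except ValueError) → 'Y' (after the try/except). Output: NQY

Answer: NQY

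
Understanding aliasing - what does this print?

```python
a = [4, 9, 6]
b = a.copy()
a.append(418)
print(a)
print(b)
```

Key concept: list.copy() creates independent copy.
Step by step:
`a = [4, 9, 6]` → a = [4, 9, 6]
`b = a.copy()` → b = [4, 9, 6]
`a.append(418)` → a = [4, 9, 6, 418]
`print(a)` → prints [4, 9, 6, 418]
`print(b)` → prints [4, 9, 6]

Answer:
[4, 9, 6, 418]
[4, 9, 6]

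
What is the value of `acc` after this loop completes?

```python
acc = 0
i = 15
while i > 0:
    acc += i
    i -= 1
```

Sum 15 down to 1
`acc` takes the values: 0 → 15 → 29 → 42 → 54 → 65 → 75 → 84 → 92 → 99 → 105 → 110 → 114 → 117 → 119 → 120

Answer: 120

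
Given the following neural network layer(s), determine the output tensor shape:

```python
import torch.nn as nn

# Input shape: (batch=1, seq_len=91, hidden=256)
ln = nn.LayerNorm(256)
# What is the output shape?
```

Input: (1, 91, 256) -> Output: (1, 91, 256)

Answer: (1, 91, 256)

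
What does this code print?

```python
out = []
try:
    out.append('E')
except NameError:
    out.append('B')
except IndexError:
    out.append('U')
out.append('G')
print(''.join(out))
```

Execution trace: 'E' (try body, no exception) → 'G' (after the try/except). Output: EG

Answer: EG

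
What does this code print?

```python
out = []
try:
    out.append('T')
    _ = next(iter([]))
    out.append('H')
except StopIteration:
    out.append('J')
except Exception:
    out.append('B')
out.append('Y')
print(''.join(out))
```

Execution trace: 'T' (try body) → 'J' (except StopIteration) → 'Y' (after the try/except). Output: TJY

Answer: TJY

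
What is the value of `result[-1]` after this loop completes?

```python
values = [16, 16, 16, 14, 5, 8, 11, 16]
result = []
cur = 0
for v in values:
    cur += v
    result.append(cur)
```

Cumulative sum ends at 102
`result` takes the values: [] → [16] → [16, 32] → [16, 32, 48] → [16, 32, 48, 62] → [16, 32, 48, 62, 67] → [16, 32, 48, 62, 67, 75] → [16, 32, 48, 62, 67, 75, 86] → [16, 32, 48, 62, 67, 75, 86, 102]
So `result[-1]` = 102

Answer: 102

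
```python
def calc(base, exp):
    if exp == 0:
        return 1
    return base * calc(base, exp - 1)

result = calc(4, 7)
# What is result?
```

calc(4, 7) = 4 * 4 * 4 * 4 * 4 * 4 * 4 = 16384

Answer: 16384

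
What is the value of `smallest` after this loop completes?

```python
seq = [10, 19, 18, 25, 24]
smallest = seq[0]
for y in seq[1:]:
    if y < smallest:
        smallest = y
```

Minimum of [10, 19, 18, 25, 24]
`smallest` takes the values: 10

Answer: 10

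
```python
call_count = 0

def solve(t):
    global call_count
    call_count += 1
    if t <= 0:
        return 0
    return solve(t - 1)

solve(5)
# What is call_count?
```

Linear recursion stepping by 1: 6 calls from t=5 down to ≤0.

Answer: 6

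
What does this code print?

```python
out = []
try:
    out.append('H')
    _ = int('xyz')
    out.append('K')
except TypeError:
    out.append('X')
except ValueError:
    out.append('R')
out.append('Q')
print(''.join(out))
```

Execution trace: 'H' (try body) → 'R' (except ValueError) → 'Q' (after the try/except). Output: HRQ

Answer: HRQ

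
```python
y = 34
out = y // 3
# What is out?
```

Trace:
`y = 34` → y = 34
`out = y // 3` → out = 11
So out = 11

Answer: 11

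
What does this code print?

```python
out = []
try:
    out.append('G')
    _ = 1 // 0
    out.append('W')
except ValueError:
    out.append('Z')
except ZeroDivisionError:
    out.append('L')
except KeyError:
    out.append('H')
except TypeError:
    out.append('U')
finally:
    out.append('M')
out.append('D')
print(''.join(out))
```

Execution trace: 'G' (try body) → 'L' (except ZeroDivisionError) → 'M' (finally) → 'D' (after the try/except). Output: GLMD

Answer: GLMD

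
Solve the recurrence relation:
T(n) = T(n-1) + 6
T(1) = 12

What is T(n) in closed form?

Unrolling: T(n) = T(1) + 6·(n-1) = 12 + 6(n-1) = 6n + 6.

Answer: T(n) = 6n + 6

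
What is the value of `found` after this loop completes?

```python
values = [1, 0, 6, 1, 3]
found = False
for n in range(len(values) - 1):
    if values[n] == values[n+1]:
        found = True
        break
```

Check consecutive duplicates in [1, 0, 6, 1, 3]
`found` takes the values: False

Answer: False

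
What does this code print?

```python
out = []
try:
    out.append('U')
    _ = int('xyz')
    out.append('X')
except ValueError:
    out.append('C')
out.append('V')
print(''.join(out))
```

Execution trace: 'U' (try body) → 'C' (except ValueError) → 'V' (after the try/except). Output: UCV

Answer: UCV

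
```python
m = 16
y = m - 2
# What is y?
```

Trace:
`m = 16` → m = 16
`y = m - 2` → y = 14
So y = 14

Answer: 14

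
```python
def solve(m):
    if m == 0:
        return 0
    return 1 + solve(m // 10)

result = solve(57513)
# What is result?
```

Count of digits of 57513: 5

Answer: 5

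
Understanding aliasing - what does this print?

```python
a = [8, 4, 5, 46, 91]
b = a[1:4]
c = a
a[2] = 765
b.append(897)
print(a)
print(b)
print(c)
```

Key concept: slice vs alias.
Step by step:
`a = [8, 4, 5, 46, 91]` → a = [8, 4, 5, 46, 91]
`b = a[1:4]` → b = [4, 5, 46]
`c = a` → c = [8, 4, 5, 46, 91] (same object as a)
`a[2] = 765` → a = [8, 4, 765, 46, 91] (same object as c); c = [8, 4, 765, 46, 91] (same object as a)
`b.append(897)` → b = [4, 5, 46, 897]
`print(a)` → prints [8, 4, 765, 46, 91]
`print(b)` → prints [4, 5, 46, 897]
`print(c)` → prints [8, 4, 765, 46, 91]

Answer:
[8, 4, 765, 46, 91]
[4, 5, 46, 897]
[8, 4, 765, 46, 91]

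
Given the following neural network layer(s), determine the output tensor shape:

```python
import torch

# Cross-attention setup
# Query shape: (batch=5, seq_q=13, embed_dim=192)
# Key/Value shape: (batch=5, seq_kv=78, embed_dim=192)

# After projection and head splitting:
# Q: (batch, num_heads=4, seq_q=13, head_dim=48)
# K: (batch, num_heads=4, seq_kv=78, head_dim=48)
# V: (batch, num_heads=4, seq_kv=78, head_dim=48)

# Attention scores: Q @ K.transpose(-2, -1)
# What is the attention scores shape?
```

Input: (5, 13, 192) -> Output: (5, 4, 13, 78)

Answer: (5, 4, 13, 78)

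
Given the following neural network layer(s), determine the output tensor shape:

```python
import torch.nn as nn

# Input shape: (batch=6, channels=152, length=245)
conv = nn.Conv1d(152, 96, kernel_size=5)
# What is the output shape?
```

Input: (6, 152, 245) -> Output: (6, 96, 241)

Answer: (6, 96, 241)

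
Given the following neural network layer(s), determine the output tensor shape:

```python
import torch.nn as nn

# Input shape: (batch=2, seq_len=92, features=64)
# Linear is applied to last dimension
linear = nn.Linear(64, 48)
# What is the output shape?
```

Input: (2, 92, 64) -> Output: (2, 92, 48)

Answer: (2, 92, 48)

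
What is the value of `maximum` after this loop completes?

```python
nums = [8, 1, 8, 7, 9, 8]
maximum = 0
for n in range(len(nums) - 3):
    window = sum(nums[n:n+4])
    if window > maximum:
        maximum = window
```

Max sum of 4-element window in [8, 1, 8, 7, 9, 8]
`maximum` takes the values: 0 → 24 → 25 → 32

Answer: 32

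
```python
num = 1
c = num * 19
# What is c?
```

Trace:
`num = 1` → num = 1
`c = num * 19` → c = 19
So c = 19

Answer: 19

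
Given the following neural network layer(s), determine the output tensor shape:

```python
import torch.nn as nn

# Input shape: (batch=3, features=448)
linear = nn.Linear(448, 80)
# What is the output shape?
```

Input: (3, 448) -> Output: (3, 80)

Answer: (3, 80)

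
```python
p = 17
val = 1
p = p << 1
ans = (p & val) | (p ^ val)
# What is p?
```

Trace:
`p = 17` → p = 17
`val = 1` → val = 1
`p = p << 1` → p = 34
`ans = (p & val) | (p ^ val)` → ans = 35
So p = 34

Answer: 34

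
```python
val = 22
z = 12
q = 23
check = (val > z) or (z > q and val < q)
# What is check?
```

Trace:
`val = 22` → val = 22
`z = 12` → z = 12
`q = 23` → q = 23
`check = (val > z) or (z > q and val < q)` → check = True
So check = True

Answer: True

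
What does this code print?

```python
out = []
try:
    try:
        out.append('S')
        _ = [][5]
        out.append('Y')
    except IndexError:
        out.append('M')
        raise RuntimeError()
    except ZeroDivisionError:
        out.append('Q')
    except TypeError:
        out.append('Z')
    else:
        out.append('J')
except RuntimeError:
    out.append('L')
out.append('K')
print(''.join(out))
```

Execution trace: 'S' (inner try body) → 'M' (inner except IndexError) → 'L' (outer except RuntimeError) → 'K' (after the try/except). Output: SMLK

Answer: SMLK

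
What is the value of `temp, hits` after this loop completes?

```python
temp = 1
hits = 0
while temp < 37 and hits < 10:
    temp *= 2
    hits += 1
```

Double until >= 37 or 10 iterations
`temp, hits` takes the values: (1, 0) → (2, 0) → (2, 1) → (4, 1) → (4, 2) → (8, 2) → (8, 3) → (16, 3) → (16, 4) → (32, 4) → (32, 5) → (64, 5) → (64, 6)

Answer: 64, 6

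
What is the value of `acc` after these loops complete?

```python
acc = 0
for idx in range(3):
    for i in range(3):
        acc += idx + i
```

Sum of all idx+i for idx,i in 3x3
`acc` takes the values: 0 → 1 → 3 → 4 → 6 → 9 → 11 → 14 → 18

Answer: 18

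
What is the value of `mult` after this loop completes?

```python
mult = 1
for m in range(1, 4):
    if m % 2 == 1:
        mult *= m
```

Product of odd numbers 1 to 3
`mult` takes the values: 1 → 3

Answer: 3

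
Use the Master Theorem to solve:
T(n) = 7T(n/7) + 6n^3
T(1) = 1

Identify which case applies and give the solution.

a=7, b=7, f(n)=6n^3. log_7(7) = 1. Since c=3 > 1 and the regularity condition holds (7(n/7)^3 = (7/7^3)n^3 with 7/7^3 < 1), Case 3 applies: T(n) = Θ(f(n)) = O(n^3).

Answer: O(n^3) - Case 3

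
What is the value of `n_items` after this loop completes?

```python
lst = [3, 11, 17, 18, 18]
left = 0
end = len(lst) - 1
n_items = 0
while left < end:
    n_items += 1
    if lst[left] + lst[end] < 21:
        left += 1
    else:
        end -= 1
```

Steps to find pair summing to 21
`n_items` takes the values: 0 → 1 → 2 → 3 → 4

Answer: 4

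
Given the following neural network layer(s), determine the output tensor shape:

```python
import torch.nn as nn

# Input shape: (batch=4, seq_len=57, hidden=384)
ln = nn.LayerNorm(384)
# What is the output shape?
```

Input: (4, 57, 384) -> Output: (4, 57, 384)

Answer: (4, 57, 384)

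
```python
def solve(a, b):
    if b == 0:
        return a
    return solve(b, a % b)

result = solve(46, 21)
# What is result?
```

solve(46, 21) -> solve(21, 4) -> solve(4, 1) -> solve(1, 0) -> 1

Answer: 1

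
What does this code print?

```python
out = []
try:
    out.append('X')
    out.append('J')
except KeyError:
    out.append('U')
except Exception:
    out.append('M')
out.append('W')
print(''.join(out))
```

Execution trace: 'X' (try body) → 'J' (try body, no exception) → 'W' (after the try/except). Output: XJW

Answer: XJW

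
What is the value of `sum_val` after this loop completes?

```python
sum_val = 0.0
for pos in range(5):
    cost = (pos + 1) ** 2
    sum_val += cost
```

Sum of squared losses 1² + 2² + ... + 5²
`sum_val` takes the values: 0.0 → 1.0 → 5.0 → 14.0 → 30.0 → 55.0

Answer: 55.0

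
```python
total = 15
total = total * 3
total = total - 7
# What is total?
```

Trace:
`total = 15` → total = 15
`total = total * 3` → total = 45
`total = total - 7` → total = 38
So total = 38

Answer: 38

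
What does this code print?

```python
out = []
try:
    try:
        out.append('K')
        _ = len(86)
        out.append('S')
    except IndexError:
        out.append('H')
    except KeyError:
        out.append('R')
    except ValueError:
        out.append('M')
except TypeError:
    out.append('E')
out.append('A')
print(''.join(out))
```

Execution trace: 'K' (try body) → 'E' (outer except TypeError) → 'A' (after the try/except). Output: KEA

Answer: KEA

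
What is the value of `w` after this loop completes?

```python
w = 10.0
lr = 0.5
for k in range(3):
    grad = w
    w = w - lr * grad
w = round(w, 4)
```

Gradient descent: w = 10.0 * (1 - 0.5)^3
`w` takes the values: 10.0 → 5.0 → 2.5 → 1.25

Answer: 1.25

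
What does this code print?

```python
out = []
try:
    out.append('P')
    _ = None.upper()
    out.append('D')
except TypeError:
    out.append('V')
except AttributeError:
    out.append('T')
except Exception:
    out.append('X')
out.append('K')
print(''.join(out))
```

Execution trace: 'P' (try body) → 'T' (except AttributeError) → 'K' (after the try/except). Output: PTK

Answer: PTK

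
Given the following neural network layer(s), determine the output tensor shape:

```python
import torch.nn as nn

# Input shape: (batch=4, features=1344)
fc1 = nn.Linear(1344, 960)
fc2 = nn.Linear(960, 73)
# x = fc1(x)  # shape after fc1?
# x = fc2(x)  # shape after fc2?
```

Input: (4, 1344) -> after fc1: (4, 960) -> Output: (4, 73)

Answer: (4, 73)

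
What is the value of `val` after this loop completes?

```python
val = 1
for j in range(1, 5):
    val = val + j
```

Start at 1, add 1 through 4
`val` takes the values: 1 → 2 → 4 → 7 → 11

Answer: 11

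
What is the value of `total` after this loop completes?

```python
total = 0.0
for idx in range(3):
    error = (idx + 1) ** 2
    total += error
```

Sum of squared losses 1² + 2² + ... + 3²
`total` takes the values: 0.0 → 1.0 → 5.0 → 14.0

Answer: 14.0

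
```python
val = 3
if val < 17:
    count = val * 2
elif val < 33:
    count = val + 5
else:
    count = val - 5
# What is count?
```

Trace:
`val = 3` → val = 3
`if val < 17: ...` → val < 17 is True → count = 6
So count = 6

Answer: 6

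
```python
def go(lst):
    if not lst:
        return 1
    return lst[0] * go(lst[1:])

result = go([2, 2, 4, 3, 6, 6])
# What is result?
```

Product over [2, 2, 4, 3, 6, 6] = 2 * 2 * 4 * 3 * 6 * 6 = 1728

Answer: 1728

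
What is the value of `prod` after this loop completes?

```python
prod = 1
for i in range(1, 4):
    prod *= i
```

3! = 6
`prod` takes the values: 1 → 2 → 6

Answer: 6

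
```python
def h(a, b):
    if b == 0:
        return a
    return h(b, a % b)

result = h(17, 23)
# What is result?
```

h(17, 23) -> h(23, 17) -> h(17, 6) -> h(6, 5) -> h(5, 1) -> h(1, 0) -> 1

Answer: 1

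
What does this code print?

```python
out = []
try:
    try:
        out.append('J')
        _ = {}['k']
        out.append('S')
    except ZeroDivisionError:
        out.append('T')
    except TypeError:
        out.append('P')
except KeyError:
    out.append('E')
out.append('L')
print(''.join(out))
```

Execution trace: 'J' (try body) → 'E' (outer except KeyError) → 'L' (after the try/except). Output: JEL

Answer: JEL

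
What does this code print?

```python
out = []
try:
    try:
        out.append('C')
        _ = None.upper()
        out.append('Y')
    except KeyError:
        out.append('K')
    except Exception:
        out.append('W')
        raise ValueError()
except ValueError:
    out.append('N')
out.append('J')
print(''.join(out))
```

Execution trace: 'C' (inner try body) → 'W' (inner except Exception) → 'N' (outer except ValueError) → 'J' (after the try/except). Output: CWNJ

Answer: CWNJ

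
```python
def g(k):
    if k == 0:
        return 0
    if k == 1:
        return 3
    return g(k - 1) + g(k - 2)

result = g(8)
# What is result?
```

Build up from base cases: g(0)=0, g(1)=3, g(2)=3, g(3)=6, g(4)=9, g(5)=15, g(6)=24, ..., g(8)=63

Answer: 63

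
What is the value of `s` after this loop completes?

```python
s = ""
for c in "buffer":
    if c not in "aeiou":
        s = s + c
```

Remove vowels from 'buffer'
`s` takes the values: "" → "b" → "bf" → "bff" → "bffr"

Answer: "bffr"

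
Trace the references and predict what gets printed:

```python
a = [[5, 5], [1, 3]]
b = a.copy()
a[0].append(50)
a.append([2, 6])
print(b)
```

Key concept: shallow copy with nested lists.
Step by step:
`a = [[5, 5], [1, 3]]` → a = [[5, 5], [1, 3]]
`b = a.copy()` → b = [[5, 5], [1, 3]]
`a[0].append(50)` → a = [[5, 5, 50], [1, 3]]; b = [[5, 5, 50], [1, 3]]
`a.append([2, 6])` → a = [[5, 5, 50], [1, 3], [2, 6]]
`print(b)` → prints [[5, 5, 50], [1, 3]]

Answer: [[5, 5, 50], [1, 3]]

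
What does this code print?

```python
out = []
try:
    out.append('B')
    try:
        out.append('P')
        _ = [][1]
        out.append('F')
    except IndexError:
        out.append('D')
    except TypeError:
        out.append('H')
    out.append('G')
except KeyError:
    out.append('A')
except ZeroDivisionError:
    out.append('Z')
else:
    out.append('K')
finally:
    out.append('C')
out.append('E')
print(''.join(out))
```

Execution trace: 'B' (try body) → 'P' (inner try body) → 'D' (inner except IndexError) → 'G' (try body, no exception) → 'K' (else) → 'C' (finally) → 'E' (after the try/except). Output: BPDGKCE

Answer: BPDGKCE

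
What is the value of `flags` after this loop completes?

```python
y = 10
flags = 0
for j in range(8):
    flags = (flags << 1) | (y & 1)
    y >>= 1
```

Reverse lowest 8 bits of 10
`flags` takes the values: 0 → 1 → 2 → 5 → 10 → 20 → 40 → 80

Answer: 80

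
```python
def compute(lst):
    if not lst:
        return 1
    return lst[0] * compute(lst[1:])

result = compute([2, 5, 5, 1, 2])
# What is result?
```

Product over [2, 5, 5, 1, 2] = 2 * 5 * 5 * 1 * 2 = 100

Answer: 100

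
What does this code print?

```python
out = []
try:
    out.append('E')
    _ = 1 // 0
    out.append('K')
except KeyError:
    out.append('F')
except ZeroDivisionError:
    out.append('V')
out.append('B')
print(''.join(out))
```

Execution trace: 'E' (try body) → 'V' (except ZeroDivisionError) → 'B' (after the try/except). Output: EVB

Answer: EVB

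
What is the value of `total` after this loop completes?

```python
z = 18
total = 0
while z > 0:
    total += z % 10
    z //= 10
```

Sum digits of 18
`total` takes the values: 0 → 8 → 9

Answer: 9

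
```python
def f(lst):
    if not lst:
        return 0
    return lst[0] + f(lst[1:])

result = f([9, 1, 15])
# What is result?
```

9 + 1 + 15 + 0 = 25

Answer: 25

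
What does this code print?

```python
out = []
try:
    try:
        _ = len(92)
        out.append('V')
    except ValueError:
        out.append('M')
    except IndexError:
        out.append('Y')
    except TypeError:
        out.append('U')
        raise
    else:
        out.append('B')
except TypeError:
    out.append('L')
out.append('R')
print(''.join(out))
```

Execution trace: 'U' (inner except TypeError) → 'L' (outer except TypeError) → 'R' (after the try/except). Output: ULR

Answer: ULR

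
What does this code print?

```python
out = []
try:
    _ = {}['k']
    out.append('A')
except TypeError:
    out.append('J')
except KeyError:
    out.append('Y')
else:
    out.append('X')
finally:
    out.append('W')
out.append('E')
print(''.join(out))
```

Execution trace: 'Y' (except KeyError) → 'W' (finally) → 'E' (after the try/except). Output: YWE

Answer: YWE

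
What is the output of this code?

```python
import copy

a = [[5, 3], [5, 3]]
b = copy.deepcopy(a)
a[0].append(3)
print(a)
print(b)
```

Key concept: deep copy is fully independent.
Step by step:
`a = [[5, 3], [5, 3]]` → a = [[5, 3], [5, 3]]
`b = copy.deepcopy(a)` → b = [[5, 3], [5, 3]]
`a[0].append(3)` → a = [[5, 3, 3], [5, 3]]
`print(a)` → prints [[5, 3, 3], [5, 3]]
`print(b)` → prints [[5, 3], [5, 3]]

Answer:
[[5, 3, 3], [5, 3]]
[[5, 3], [5, 3]]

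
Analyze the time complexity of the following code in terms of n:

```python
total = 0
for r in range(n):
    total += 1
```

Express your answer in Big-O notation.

Each loop level contributes: n. Multiplying the contributions gives O(n).

Answer: O(n)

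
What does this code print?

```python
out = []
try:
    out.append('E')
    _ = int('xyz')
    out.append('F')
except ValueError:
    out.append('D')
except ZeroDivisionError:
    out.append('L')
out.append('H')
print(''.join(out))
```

Execution trace: 'E' (try body) → 'D' (except ValueError) → 'H' (after the try/except). Output: EDH

Answer: EDH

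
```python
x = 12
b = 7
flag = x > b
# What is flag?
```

Trace:
`x = 12` → x = 12
`b = 7` → b = 7
`flag = x > b` → flag = True
So flag = True

Answer: True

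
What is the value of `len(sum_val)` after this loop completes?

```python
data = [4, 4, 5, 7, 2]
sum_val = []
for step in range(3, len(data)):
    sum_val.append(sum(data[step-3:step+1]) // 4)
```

Number of 4-element averages
`sum_val` takes the values: [] → [5] → [5, 4]
So `len(sum_val)` = 2

Answer: 2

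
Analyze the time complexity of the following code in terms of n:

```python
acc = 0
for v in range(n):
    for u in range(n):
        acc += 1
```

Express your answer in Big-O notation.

Each loop level contributes: n × n. Multiplying the contributions gives O(n^2).

Answer: O(n^2)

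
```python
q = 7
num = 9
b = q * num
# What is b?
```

Trace:
`q = 7` → q = 7
`num = 9` → num = 9
`b = q * num` → b = 63
So b = 63

Answer: 63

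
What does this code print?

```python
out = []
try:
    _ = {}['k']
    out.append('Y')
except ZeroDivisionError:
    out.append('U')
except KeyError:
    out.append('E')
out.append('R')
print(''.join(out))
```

Execution trace: 'E' (except KeyError) → 'R' (after the try/except). Output: ER

Answer: ER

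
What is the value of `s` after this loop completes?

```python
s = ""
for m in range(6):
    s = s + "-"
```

Repeat '-' 6 times
`s` takes the values: "" → "-" → "--" → "---" → "----" → "-----" → "------"

Answer: "------"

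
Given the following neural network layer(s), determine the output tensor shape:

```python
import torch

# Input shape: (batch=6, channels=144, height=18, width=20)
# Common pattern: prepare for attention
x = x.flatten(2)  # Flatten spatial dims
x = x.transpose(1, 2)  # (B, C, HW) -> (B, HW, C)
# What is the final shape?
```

Input: (6, 144, 18, 20) -> after flatten(2): (6, 144, 360) -> Output: (6, 360, 144)

Answer: (6, 360, 144)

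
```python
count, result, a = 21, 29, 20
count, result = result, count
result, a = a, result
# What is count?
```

Trace:
`count, result, a = 21, 29, 20` → count = 21; result = 29; a = 20
`count, result = result, count` → count = 29; result = 21
`result, a = a, result` → result = 20; a = 21
So count = 29

Answer: 29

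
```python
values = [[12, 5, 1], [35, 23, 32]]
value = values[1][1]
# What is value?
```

Trace:
`values = [[12, 5, 1], [35, 23, 32]]` → values = [[12, 5, 1], [35, 23, 32]]
`value = values[1][1]` → value = 23
So value = 23

Answer: 23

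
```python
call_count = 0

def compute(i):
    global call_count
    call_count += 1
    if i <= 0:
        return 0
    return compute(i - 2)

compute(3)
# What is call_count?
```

Linear recursion stepping by 2: 3 calls from i=3 down to ≤0.

Answer: 3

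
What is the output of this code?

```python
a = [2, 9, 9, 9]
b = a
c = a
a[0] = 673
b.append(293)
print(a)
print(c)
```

Key concept: multiple aliases.
Step by step:
`a = [2, 9, 9, 9]` → a = [2, 9, 9, 9]
`b = a` → b = [2, 9, 9, 9] (same object as a)
`c = a` → c = [2, 9, 9, 9] (same object as a, b)
`a[0] = 673` → a = [673, 9, 9, 9] (same object as b, c); b = [673, 9, 9, 9] (same object as a, c); c = [673, 9, 9, 9] (same object as a, b)
`b.append(293)` → a = [673, 9, 9, 9, 293] (same object as b, c); b = [673, 9, 9, 9, 293] (same object as a, c); c = [673, 9, 9, 9, 293] (same object as a, b)
`print(a)` → prints [673, 9, 9, 9, 293]
`print(c)` → prints [673, 9, 9, 9, 293]

Answer:
[673, 9, 9, 9, 293]
[673, 9, 9, 9, 293]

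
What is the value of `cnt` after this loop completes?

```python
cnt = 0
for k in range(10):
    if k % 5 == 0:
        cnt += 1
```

Count numbers divisible by 5 in range(10)
`cnt` takes the values: 0 → 1 → 2

Answer: 2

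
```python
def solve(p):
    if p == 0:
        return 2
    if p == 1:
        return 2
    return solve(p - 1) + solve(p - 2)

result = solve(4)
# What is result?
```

Build up from base cases: solve(0)=2, solve(1)=2, solve(2)=4, solve(3)=6, solve(4)=10

Answer: 10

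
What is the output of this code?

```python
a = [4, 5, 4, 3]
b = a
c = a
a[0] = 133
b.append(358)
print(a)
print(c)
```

Key concept: multiple aliases.
Step by step:
`a = [4, 5, 4, 3]` → a = [4, 5, 4, 3]
`b = a` → b = [4, 5, 4, 3] (same object as a)
`c = a` → c = [4, 5, 4, 3] (same object as a, b)
`a[0] = 133` → a = [133, 5, 4, 3] (same object as b, c); b = [133, 5, 4, 3] (same object as a, c); c = [133, 5, 4, 3] (same object as a, b)
`b.append(358)` → a = [133, 5, 4, 3, 358] (same object as b, c); b = [133, 5, 4, 3, 358] (same object as a, c); c = [133, 5, 4, 3, 358] (same object as a, b)
`print(a)` → prints [133, 5, 4, 3, 358]
`print(c)` → prints [133, 5, 4, 3, 358]

Answer:
[133, 5, 4, 3, 358]
[133, 5, 4, 3, 358]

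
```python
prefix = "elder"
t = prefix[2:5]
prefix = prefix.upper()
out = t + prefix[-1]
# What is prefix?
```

Trace:
`prefix = "elder"` → prefix = 'elder'
`t = prefix[2:5]` → t = 'der'
`prefix = prefix.upper()` → prefix = 'ELDER'
`out = t + prefix[-1]` → out = 'derR'
So prefix = 'ELDER'

Answer: 'ELDER'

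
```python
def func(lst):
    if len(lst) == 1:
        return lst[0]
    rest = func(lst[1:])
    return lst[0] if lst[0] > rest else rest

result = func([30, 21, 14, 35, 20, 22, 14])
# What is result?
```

Recursive max over [30, 21, 14, 35, 20, 22, 14] = 35

Answer: 35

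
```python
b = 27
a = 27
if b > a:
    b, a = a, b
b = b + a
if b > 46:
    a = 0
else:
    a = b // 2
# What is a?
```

Trace:
`b = 27` → b = 27
`a = 27` → a = 27
`if b > a: ...` → b > a is False → no variable changes
`b = b + a` → b = 54
`if b > 46: ...` → b > 46 is True → a = 0
So a = 0

Answer: 0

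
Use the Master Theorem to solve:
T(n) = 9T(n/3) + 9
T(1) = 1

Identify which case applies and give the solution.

a=9, b=3, f(n)=9. log_3(9) = 2. Since c=0 < 2, Case 1 applies: T(n) = Θ(n^log_b(a)) = O(n^2).

Answer: O(n^2) - Case 1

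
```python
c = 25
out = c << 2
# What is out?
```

Trace:
`c = 25` → c = 25
`out = c << 2` → out = 100
So out = 100

Answer: 100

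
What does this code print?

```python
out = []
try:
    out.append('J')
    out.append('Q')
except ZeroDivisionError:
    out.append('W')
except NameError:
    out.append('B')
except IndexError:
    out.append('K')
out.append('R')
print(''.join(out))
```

Execution trace: 'J' (try body) → 'Q' (try body, no exception) → 'R' (after the try/except). Output: JQR

Answer: JQR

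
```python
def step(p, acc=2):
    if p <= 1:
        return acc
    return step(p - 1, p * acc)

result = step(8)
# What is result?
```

Accumulator trace (n, acc): (8, 2) -> (7, 16) -> (6, 112) -> (5, 672) -> (4, 3360) -> (3, 13440) -> (2, 40320) -> (1, 80640) -> return 80640

Answer: 80640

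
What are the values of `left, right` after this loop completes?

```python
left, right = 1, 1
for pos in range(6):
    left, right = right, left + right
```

Fibonacci: after 6 iterations
`left, right` takes the values: (1, 1) → (1, 2) → (2, 3) → (3, 5) → (5, 8) → (8, 13) → (13, 21)

Answer: 13, 21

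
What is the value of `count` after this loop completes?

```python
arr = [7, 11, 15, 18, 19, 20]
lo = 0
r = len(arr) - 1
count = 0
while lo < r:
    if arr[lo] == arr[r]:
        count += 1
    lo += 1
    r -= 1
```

Count matching pairs from ends
`count` takes the values: 0

Answer: 0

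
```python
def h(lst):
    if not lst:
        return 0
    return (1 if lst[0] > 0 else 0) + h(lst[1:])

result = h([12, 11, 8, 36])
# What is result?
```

Count of positive elements in [12, 11, 8, 36] = 4

Answer: 4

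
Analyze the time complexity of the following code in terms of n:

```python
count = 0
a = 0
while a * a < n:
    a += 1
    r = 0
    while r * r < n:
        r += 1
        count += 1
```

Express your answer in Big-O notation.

Each loop level contributes: √n × √n. Multiplying the contributions gives O(n).

Answer: O(n)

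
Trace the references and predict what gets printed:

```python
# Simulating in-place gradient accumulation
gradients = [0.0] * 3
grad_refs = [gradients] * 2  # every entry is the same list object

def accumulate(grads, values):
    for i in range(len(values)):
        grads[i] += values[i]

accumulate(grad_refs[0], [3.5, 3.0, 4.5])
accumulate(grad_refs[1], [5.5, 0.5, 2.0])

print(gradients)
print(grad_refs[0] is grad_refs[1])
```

Key concept: gradient accumulation aliasing.
Step by step:
`gradients = [0.0] * 3` → gradients = [0.0, 0.0, 0.0]
`grad_refs = [gradients] * 2` → grad_refs = [[0.0, 0.0, 0.0], [0.0, 0.0, 0.0]]
`accumulate(grad_refs[0], [3.5, 3.0, 4.5])` → gradients = [3.5, 3.0, 4.5]; grad_refs = [[3.5, 3.0, 4.5], [3.5, 3.0, 4.5]]
`accumulate(grad_refs[1], [5.5, 0.5, 2.0])` → gradients = [9.0, 3.5, 6.5]; grad_refs = [[9.0, 3.5, 6.5], [9.0, 3.5, 6.5]]
`print(gradients)` → prints [9.0, 3.5, 6.5]
`print(grad_refs[0] is grad_refs[1])` → prints True

Answer:
[9.0, 3.5, 6.5]
True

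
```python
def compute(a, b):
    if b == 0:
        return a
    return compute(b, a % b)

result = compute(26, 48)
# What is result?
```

compute(26, 48) -> compute(48, 26) -> compute(26, 22) -> compute(22, 4) -> compute(4, 2) -> compute(2, 0) -> 2

Answer: 2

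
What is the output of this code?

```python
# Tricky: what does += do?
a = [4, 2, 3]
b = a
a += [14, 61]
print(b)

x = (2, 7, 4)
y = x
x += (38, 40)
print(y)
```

Key concept: += behavior differs for mutable vs immutable.
Step by step:
`a = [4, 2, 3]` → a = [4, 2, 3]
`b = a` → b = [4, 2, 3] (same object as a)
`a += [14, 61]` → a = [4, 2, 3, 14, 61] (same object as b); b = [4, 2, 3, 14, 61] (same object as a)
`print(b)` → prints [4, 2, 3, 14, 61]
`x = (2, 7, 4)` → x = (2, 7, 4)
`y = x` → y = (2, 7, 4)
`x += (38, 40)` → x = (2, 7, 4, 38, 40)
`print(y)` → prints (2, 7, 4)

Answer:
[4, 2, 3, 14, 61]
(2, 7, 4)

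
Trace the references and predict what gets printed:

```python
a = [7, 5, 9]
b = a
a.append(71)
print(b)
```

Key concept: basic list aliasing.
Step by step:
`a = [7, 5, 9]` → a = [7, 5, 9]
`b = a` → b = [7, 5, 9] (same object as a)
`a.append(71)` → a = [7, 5, 9, 71] (same object as b); b = [7, 5, 9, 71] (same object as a)
`print(b)` → prints [7, 5, 9, 71]

Answer: [7, 5, 9, 71]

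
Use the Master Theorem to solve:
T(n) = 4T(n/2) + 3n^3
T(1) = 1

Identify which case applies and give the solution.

a=4, b=2, f(n)=3n^3. log_2(4) = 2. Since c=3 > 2 and the regularity condition holds (4(n/2)^3 = (4/2^3)n^3 with 4/2^3 < 1), Case 3 applies: T(n) = Θ(f(n)) = O(n^3).

Answer: O(n^3) - Case 3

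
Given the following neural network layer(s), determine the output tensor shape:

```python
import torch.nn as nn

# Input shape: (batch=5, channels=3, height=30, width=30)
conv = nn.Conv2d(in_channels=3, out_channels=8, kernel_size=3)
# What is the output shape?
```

Input: (5, 3, 30, 30) -> Output: (5, 8, 28, 28)

Answer: (5, 8, 28, 28)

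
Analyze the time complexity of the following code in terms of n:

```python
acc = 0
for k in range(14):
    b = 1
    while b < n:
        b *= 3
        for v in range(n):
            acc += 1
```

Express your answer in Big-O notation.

Each loop level contributes: 1 × log n × n. Multiplying the contributions gives O(n log n).

Answer: O(n log n)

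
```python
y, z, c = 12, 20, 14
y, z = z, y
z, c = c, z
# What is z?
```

Trace:
`y, z, c = 12, 20, 14` → y = 12; z = 20; c = 14
`y, z = z, y` → y = 20; z = 12
`z, c = c, z` → z = 14; c = 12
So z = 14

Answer: 14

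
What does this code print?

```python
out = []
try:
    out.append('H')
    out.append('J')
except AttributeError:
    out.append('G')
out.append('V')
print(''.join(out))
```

Execution trace: 'H' (try body) → 'J' (try body, no exception) → 'V' (after the try/except). Output: HJV

Answer: HJV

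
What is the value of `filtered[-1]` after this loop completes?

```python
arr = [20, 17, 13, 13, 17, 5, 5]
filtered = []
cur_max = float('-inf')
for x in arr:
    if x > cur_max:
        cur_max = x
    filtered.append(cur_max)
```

Running max ends at 20
`filtered` takes the values: [] → [20] → [20, 20] → [20, 20, 20] → [20, 20, 20, 20] → [20, 20, 20, 20, 20] → [20, 20, 20, 20, 20, 20] → [20, 20, 20, 20, 20, 20, 20]
So `filtered[-1]` = 20

Answer: 20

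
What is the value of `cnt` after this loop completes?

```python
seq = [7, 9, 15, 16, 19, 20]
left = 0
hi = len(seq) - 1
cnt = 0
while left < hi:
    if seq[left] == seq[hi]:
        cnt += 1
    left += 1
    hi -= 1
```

Count matching pairs from ends
`cnt` takes the values: 0

Answer: 0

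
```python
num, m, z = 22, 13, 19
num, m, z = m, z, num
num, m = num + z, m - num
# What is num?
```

Trace:
`num, m, z = 22, 13, 19` → num = 22; m = 13; z = 19
`num, m, z = m, z, num` → num = 13; m = 19; z = 22
`num, m = num + z, m - num` → num = 35; m = 6
So num = 35

Answer: 35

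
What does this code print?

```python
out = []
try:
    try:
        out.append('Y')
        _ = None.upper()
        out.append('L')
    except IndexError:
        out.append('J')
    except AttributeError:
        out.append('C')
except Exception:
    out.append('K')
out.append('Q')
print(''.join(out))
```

Execution trace: 'Y' (inner try body) → 'C' (inner except AttributeError) → 'Q' (after the try/except). Output: YCQ

Answer: YCQ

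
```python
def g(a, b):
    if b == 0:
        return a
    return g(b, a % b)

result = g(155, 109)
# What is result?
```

g(155, 109) -> g(109, 46) -> g(46, 17) -> g(17, 12) -> g(12, 5) -> g(5, 2) -> g(2, 1) -> g(1, 0) -> 1

Answer: 1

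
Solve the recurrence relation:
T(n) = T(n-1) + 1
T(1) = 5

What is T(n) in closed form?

Unrolling: T(n) = T(1) + 1·(n-1) = 5 + 1(n-1) = n + 4.

Answer: T(n) = n + 4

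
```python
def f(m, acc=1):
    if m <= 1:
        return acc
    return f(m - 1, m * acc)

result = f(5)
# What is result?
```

Accumulator trace (n, acc): (5, 1) -> (4, 5) -> (3, 20) -> (2, 60) -> (1, 120) -> return 120

Answer: 120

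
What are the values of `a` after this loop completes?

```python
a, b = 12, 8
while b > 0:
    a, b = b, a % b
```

GCD of 12 and 8
`a` takes the values: 12 → 8 → 4

Answer: 4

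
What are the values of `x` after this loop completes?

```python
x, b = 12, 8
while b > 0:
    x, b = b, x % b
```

GCD of 12 and 8
`x` takes the values: 12 → 8 → 4

Answer: 4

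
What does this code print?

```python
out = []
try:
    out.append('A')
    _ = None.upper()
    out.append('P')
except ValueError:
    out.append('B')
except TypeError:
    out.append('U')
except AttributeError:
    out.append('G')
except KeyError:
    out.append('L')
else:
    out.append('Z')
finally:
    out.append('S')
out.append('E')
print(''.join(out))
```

Execution trace: 'A' (try body) → 'G' (except AttributeError) → 'S' (finally) → 'E' (after the try/except). Output: AGSE

Answer: AGSE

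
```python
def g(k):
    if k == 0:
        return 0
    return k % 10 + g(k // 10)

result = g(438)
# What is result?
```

Sum of digits of 438: 8 + 3 + 4 = 15

Answer: 15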